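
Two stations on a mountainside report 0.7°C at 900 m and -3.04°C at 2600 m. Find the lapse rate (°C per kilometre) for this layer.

2.2°C/km

Γ = −ΔT/Δz = (0.7 − (-3.04)) / (2600 − 900) m
  = 3.74°C / 1.7 km = 2.2°C/km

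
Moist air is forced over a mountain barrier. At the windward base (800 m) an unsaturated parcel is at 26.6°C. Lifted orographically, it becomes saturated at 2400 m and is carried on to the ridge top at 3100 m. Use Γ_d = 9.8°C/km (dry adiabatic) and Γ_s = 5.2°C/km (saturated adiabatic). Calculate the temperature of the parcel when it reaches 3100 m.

7.28°C

800–2400 m, dry: Δz = 1.6 km ⇒ ΔT = -15.68°C; T = 10.92°C
2400–3100 m, saturated: Δz = 0.7 km ⇒ ΔT = -3.64°C; T = 7.28°C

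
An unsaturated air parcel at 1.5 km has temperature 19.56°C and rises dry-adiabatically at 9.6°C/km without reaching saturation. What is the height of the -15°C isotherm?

5.1 km

Height above start = (19.56 − (-15)) / 9.6 = 3.6 km
Altitude = 1500 m + 3600 m = 5100 m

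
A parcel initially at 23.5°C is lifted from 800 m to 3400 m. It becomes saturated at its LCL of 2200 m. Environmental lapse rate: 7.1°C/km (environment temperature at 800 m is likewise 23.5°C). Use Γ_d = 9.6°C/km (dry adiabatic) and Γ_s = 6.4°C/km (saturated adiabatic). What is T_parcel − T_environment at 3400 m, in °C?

-2.66°C (parcel cooler than environment)

Parcel:
  800–2200 m, dry: Δz = 1.4 km ⇒ ΔT = -13.44°C; T = 10.06°C
  2200–3400 m, saturated: Δz = 1.2 km ⇒ ΔT = -7.68°C; T = 2.38°C
Environment:
  800–3400 m, environment: Δz = 2.6 km ⇒ ΔT = -18.46°C; T = 5.04°C
T_parcel − T_env = 2.38 − 5.04 = -2.66°C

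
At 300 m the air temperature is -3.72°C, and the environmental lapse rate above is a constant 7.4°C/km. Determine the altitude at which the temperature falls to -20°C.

Height above start = (-3.72 − (-20)) / 7.4 = 2.2 km
Altitude = 300 m + 2200 m = 2500 m

2500 m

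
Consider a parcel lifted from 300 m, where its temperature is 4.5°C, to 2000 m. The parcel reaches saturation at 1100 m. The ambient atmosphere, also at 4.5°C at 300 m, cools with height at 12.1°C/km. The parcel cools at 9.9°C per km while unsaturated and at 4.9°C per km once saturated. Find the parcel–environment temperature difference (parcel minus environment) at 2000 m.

Parcel:
  From 300 m to 1100 m (dry): cools by 9.9 × 0.8 = 7.92°C, giving -3.42°C.
  From 1100 m to 2000 m (saturated): cools by 4.9 × 0.9 = 4.41°C, giving -7.83°C.
Environment:
  From 300 m to 2000 m (environment): cools by 12.1 × 1.7 = 20.57°C, giving -16.07°C.
T_parcel − T_env = -7.83 − (-16.07) = +8.24°C

+8.24°C (parcel warmer than environment)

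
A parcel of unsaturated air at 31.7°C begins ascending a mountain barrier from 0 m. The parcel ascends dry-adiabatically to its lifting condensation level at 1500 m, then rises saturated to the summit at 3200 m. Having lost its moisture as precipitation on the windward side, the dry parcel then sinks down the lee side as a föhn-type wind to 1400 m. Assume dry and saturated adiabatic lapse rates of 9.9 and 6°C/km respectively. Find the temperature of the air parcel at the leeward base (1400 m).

0–1500 m, dry: Δz = 1.5 km ⇒ ΔT = -14.85°C; T = 16.85°C
1500–3200 m, saturated: Δz = 1.7 km ⇒ ΔT = -10.2°C; T = 6.65°C
3200–1400 m, dry descent: Δz = 1.8 km ⇒ ΔT = +17.82°C; T = 24.47°C

24.47°C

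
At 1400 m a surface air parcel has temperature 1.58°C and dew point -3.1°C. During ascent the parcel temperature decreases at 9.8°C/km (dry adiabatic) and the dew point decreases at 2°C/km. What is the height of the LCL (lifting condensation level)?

2000 m

T and T_d converge at 9.8 − 2 = 7.8°C per km
Height above start = (1.58 − (-3.1)) / 7.8 = 0.6 km
LCL altitude = 1400 m + 600 m = 2000 m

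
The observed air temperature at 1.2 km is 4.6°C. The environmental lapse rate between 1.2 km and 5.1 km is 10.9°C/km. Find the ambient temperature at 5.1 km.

-37.91°C

From 1200 m to 5100 m (environmental): cools by 10.9 × 3.9 = 42.51°C, giving -37.91°C.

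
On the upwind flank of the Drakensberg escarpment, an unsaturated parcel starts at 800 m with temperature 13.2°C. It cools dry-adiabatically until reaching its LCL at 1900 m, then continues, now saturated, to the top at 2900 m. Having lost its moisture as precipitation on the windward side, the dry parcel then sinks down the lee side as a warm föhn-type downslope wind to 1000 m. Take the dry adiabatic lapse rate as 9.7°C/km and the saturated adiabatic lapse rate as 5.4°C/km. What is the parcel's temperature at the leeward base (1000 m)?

15.56°C

Dry to 1900 m: -9.7 × 1.1 km = -10.67°C, so T = 2.53°C.
Saturated to 2900 m: -5.4 × 1 km = -5.4°C, so T = -2.87°C.
Dry descent to 1000 m: +9.7 × 1.9 km = +18.43°C, so T = 15.56°C.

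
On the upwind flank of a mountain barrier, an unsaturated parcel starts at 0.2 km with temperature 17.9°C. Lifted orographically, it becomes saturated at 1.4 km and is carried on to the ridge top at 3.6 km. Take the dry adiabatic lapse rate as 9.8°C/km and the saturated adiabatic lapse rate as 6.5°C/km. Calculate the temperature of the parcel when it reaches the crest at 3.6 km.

Dry to 1400 m: -9.8 × 1.2 km = -11.76°C, so T = 6.14°C.
Saturated to 3600 m: -6.5 × 2.2 km = -14.3°C, so T = -8.16°C.

-8.16°C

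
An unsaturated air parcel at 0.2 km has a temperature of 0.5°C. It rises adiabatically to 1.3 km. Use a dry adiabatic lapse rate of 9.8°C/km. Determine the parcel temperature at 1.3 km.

From 200 m to 1300 m (dry adiabatic): cools by 9.8 × 1.1 = 10.78°C, giving -10.28°C.

-10.28°C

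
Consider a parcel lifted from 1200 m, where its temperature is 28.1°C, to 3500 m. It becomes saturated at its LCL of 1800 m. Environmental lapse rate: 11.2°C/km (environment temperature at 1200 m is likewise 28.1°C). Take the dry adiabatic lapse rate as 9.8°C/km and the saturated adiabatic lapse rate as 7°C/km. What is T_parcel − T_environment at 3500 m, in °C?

+7.98°C (parcel warmer than environment)

Parcel:
  1200–1800 m, dry: Δz = 0.6 km ⇒ ΔT = -5.88°C; T = 22.22°C
  1800–3500 m, saturated: Δz = 1.7 km ⇒ ΔT = -11.9°C; T = 10.32°C
Environment:
  1200–3500 m, environment: Δz = 2.3 km ⇒ ΔT = -25.76°C; T = 2.34°C
T_parcel − T_env = 10.32 − 2.34 = +7.98°C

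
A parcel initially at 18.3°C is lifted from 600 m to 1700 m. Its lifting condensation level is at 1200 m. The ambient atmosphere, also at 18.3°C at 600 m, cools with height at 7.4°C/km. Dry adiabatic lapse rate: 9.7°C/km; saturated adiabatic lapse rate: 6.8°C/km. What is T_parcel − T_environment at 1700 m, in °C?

-1.08°C (parcel cooler than environment)

Parcel:
  600–1200 m, dry: Δz = 0.6 km ⇒ ΔT = -5.82°C; T = 12.48°C
  1200–1700 m, saturated: Δz = 0.5 km ⇒ ΔT = -3.4°C; T = 9.08°C
Environment:
  600–1700 m, environment: Δz = 1.1 km ⇒ ΔT = -8.14°C; T = 10.16°C
T_parcel − T_env = 9.08 − 10.16 = -1.08°C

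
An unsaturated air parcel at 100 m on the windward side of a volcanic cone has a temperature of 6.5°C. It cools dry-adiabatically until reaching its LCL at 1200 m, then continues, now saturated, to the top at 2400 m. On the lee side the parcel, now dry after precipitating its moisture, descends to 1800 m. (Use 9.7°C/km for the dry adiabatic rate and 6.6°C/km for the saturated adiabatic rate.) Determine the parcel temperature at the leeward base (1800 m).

100–1200 m, dry: Δz = 1.1 km ⇒ ΔT = -10.67°C; T = -4.17°C
1200–2400 m, saturated: Δz = 1.2 km ⇒ ΔT = -7.92°C; T = -12.09°C
2400–1800 m, dry descent: Δz = 0.6 km ⇒ ΔT = +5.82°C; T = -6.27°C

-6.27°C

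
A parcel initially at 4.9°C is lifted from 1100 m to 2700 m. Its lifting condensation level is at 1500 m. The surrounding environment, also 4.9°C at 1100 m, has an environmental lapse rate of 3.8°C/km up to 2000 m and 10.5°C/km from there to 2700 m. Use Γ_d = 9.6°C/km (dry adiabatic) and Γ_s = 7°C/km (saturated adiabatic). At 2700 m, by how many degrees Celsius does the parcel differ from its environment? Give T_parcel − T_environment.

-1.47°C (parcel cooler than environment)

Parcel:
  Dry to 1500 m: -9.6 × 0.4 km = -3.84°C, so T = 1.06°C.
  Saturated to 2700 m: -7 × 1.2 km = -8.4°C, so T = -7.34°C.
Environment:
  Environment, lower layer to 2000 m: -3.8 × 0.9 km = -3.42°C, so T = 1.48°C.
  Environment, upper layer to 2700 m: -10.5 × 0.7 km = -7.35°C, so T = -5.87°C.
T_parcel − T_env = -7.34 − (-5.87) = -1.47°C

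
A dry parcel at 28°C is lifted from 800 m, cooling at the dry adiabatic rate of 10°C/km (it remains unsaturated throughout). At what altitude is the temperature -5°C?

Height above start = (28 − (-5)) / 10 = 3.3 km
Altitude = 800 m + 3300 m = 4100 m

4100 m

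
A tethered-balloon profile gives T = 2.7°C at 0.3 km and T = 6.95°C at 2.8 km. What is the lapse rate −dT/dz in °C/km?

Γ = −ΔT/Δz = (2.7 − 6.95) / (2800 − 300) m
  = -4.25°C / 2.5 km = -1.7°C/km

-1.7°C/km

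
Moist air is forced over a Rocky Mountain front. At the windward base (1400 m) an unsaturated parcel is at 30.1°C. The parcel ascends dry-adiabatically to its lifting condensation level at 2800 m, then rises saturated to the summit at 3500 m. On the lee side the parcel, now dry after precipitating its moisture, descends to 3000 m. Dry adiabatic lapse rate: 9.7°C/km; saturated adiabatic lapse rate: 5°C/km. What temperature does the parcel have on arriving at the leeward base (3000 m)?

From 1400 m to 2800 m (dry): cools by 9.7 × 1.4 = 13.58°C, giving 16.52°C.
From 2800 m to 3500 m (saturated): cools by 5 × 0.7 = 3.5°C, giving 13.02°C.
From 3500 m to 3000 m (dry descent): warms by 9.7 × 0.5 = 4.85°C, giving 17.87°C.

17.87°C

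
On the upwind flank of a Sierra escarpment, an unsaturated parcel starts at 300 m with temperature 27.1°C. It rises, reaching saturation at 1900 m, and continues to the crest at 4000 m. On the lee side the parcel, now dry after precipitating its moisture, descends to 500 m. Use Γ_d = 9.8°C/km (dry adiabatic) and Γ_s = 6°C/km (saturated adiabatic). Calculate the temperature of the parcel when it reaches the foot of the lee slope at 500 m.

300–1900 m, dry: Δz = 1.6 km ⇒ ΔT = -15.68°C; T = 11.42°C
1900–4000 m, saturated: Δz = 2.1 km ⇒ ΔT = -12.6°C; T = -1.18°C
4000–500 m, dry descent: Δz = 3.5 km ⇒ ΔT = +34.3°C; T = 33.12°C

33.12°C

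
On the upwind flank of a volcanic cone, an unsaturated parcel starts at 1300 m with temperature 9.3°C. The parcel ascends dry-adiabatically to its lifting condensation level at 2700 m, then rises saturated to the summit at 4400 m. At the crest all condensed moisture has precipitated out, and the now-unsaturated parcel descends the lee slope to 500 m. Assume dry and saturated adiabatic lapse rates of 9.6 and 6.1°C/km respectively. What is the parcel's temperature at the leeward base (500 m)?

22.93°C

1300 → 2700 m (dry, 9.6°C/km): ΔT = -9.6 × 1.4 = -13.44°C → T = -4.14°C
2700 → 4400 m (saturated, 6.1°C/km): ΔT = -6.1 × 1.7 = -10.37°C → T = -14.51°C
4400 → 500 m (dry descent, 9.6°C/km): ΔT = +9.6 × 3.9 = +37.44°C → T = 22.93°C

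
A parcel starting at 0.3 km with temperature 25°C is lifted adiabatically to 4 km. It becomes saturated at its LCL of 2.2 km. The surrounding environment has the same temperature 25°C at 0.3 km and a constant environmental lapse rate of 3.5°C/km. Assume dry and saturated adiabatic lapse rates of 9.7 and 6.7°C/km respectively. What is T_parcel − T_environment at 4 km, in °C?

-17.54°C (parcel cooler than environment)

Parcel:
  300 → 2200 m (dry, 9.7°C/km): ΔT = -9.7 × 1.9 = -18.43°C → T = 6.57°C
  2200 → 4000 m (saturated, 6.7°C/km): ΔT = -6.7 × 1.8 = -12.06°C → T = -5.49°C
Environment:
  300 → 4000 m (environment, 3.5°C/km): ΔT = -3.5 × 3.7 = -12.95°C → T = 12.05°C
T_parcel − T_env = -5.49 − 12.05 = -17.54°C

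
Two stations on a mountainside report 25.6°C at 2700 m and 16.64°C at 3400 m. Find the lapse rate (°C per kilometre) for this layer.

Γ = −ΔT/Δz = (25.6 − 16.64) / (3400 − 2700) m
  = 8.96°C / 0.7 km = 12.8°C/km

12.8°C/km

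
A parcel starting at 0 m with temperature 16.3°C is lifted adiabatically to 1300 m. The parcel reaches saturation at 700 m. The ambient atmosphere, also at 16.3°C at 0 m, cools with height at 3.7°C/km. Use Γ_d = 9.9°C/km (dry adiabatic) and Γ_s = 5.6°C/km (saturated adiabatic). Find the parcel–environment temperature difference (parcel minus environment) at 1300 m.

-5.48°C (parcel cooler than environment)

Parcel:
  0 → 700 m (dry, 9.9°C/km): ΔT = -9.9 × 0.7 = -6.93°C → T = 9.37°C
  700 → 1300 m (saturated, 5.6°C/km): ΔT = -5.6 × 0.6 = -3.36°C → T = 6.01°C
Environment:
  0 → 1300 m (environment, 3.7°C/km): ΔT = -3.7 × 1.3 = -4.81°C → T = 11.49°C
T_parcel − T_env = 6.01 − 11.49 = -5.48°C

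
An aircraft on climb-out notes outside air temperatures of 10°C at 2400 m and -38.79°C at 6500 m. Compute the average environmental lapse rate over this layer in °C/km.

11.9°C/km

Γ = −ΔT/Δz = (10 − (-38.79)) / (6500 − 2400) m
  = 48.79°C / 4.1 km = 11.9°C/km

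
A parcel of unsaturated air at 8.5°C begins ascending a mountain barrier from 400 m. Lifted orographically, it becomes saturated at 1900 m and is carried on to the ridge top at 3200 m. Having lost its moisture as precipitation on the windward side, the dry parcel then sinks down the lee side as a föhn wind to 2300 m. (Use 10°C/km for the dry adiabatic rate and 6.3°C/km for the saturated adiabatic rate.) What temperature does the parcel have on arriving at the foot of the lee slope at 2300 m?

400–1900 m, dry: Δz = 1.5 km ⇒ ΔT = -15°C; T = -6.5°C
1900–3200 m, saturated: Δz = 1.3 km ⇒ ΔT = -8.19°C; T = -14.69°C
3200–2300 m, dry descent: Δz = 0.9 km ⇒ ΔT = +9°C; T = -5.69°C

-5.69°C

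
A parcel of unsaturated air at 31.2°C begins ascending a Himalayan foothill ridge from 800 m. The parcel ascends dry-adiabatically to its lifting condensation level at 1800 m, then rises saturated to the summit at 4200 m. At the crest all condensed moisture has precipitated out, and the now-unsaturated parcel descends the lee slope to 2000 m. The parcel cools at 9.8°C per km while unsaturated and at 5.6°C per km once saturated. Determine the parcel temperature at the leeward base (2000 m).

Dry to 1800 m: -9.8 × 1 km = -9.8°C, so T = 21.4°C.
Saturated to 4200 m: -5.6 × 2.4 km = -13.44°C, so T = 7.96°C.
Dry descent to 2000 m: +9.8 × 2.2 km = +21.56°C, so T = 29.52°C.

29.52°C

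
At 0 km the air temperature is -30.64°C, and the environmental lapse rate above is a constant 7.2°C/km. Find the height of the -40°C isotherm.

1.3 km

Height above start = (-30.64 − (-40)) / 7.2 = 1.3 km
Altitude = 0 m + 1300 m = 1300 m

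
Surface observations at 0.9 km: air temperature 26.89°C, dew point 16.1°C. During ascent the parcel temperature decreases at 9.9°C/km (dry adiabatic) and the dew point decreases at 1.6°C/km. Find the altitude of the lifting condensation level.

T and T_d converge at 9.9 − 1.6 = 8.3°C per km
Height above start = (26.89 − 16.1) / 8.3 = 1.3 km
LCL altitude = 900 m + 1300 m = 2200 m

2.2 km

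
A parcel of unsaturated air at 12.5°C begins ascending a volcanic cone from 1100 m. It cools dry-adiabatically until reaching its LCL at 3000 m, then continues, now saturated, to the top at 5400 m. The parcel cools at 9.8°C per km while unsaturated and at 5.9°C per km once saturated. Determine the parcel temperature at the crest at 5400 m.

-20.28°C

1100 → 3000 m (dry, 9.8°C/km): ΔT = -9.8 × 1.9 = -18.62°C → T = -6.12°C
3000 → 5400 m (saturated, 5.9°C/km): ΔT = -5.9 × 2.4 = -14.16°C → T = -20.28°C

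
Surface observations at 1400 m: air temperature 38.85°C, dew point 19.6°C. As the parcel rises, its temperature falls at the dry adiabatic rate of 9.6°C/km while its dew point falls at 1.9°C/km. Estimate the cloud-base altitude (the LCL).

3900 m

T and T_d converge at 9.6 − 1.9 = 7.7°C per km
Height above start = (38.85 − 19.6) / 7.7 = 2.5 km
LCL altitude = 1400 m + 2500 m = 3900 m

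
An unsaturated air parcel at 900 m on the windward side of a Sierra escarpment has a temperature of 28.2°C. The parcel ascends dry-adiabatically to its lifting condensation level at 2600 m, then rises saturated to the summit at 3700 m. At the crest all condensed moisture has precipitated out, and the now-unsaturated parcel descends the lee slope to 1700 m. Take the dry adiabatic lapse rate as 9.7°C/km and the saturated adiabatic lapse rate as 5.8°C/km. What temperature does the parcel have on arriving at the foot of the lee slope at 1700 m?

900–2600 m, dry: Δz = 1.7 km ⇒ ΔT = -16.49°C; T = 11.71°C
2600–3700 m, saturated: Δz = 1.1 km ⇒ ΔT = -6.38°C; T = 5.33°C
3700–1700 m, dry descent: Δz = 2 km ⇒ ΔT = +19.4°C; T = 24.73°C

24.73°C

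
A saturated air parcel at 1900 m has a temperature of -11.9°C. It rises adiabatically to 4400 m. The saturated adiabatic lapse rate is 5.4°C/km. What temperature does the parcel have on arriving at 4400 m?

-25.4°C

1900 → 4400 m (saturated adiabatic, 5.4°C/km): ΔT = -5.4 × 2.5 = -13.5°C → T = -25.4°C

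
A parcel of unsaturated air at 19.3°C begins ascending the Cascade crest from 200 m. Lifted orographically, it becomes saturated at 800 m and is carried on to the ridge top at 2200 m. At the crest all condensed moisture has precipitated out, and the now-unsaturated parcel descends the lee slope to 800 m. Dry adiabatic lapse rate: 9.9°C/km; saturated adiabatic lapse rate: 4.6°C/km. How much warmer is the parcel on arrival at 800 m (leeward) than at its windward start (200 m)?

From 200 m to 800 m (dry): cools by 9.9 × 0.6 = 5.94°C, giving 13.36°C.
From 800 m to 2200 m (saturated): cools by 4.6 × 1.4 = 6.44°C, giving 6.92°C.
From 2200 m to 800 m (dry descent): warms by 9.9 × 1.4 = 13.86°C, giving 20.78°C.
Net change vs windward start: 20.78 − 19.3 = +1.48°C

+1.48°C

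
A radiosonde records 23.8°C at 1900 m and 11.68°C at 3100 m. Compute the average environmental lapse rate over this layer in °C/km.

10.1°C/km

Γ = −ΔT/Δz = (23.8 − 11.68) / (3100 − 1900) m
  = 12.12°C / 1.2 km = 10.1°C/km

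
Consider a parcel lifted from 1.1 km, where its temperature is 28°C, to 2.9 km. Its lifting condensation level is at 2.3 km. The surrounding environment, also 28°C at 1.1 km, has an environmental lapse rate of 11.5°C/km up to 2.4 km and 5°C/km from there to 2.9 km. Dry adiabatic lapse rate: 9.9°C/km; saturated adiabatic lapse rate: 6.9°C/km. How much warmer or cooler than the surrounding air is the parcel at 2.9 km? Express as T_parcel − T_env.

+1.43°C (parcel warmer than environment)

Parcel:
  1100 → 2300 m (dry, 9.9°C/km): ΔT = -9.9 × 1.2 = -11.88°C → T = 16.12°C
  2300 → 2900 m (saturated, 6.9°C/km): ΔT = -6.9 × 0.6 = -4.14°C → T = 11.98°C
Environment:
  1100 → 2400 m (environment, lower layer, 11.5°C/km): ΔT = -11.5 × 1.3 = -14.95°C → T = 13.05°C
  2400 → 2900 m (environment, upper layer, 5°C/km): ΔT = -5 × 0.5 = -2.5°C → T = 10.55°C
T_parcel − T_env = 11.98 − 10.55 = +1.43°C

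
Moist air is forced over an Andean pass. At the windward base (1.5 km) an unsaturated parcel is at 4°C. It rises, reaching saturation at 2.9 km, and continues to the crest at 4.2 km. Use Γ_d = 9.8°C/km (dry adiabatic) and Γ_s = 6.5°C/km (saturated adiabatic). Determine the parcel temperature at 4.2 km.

-18.17°C

1500–2900 m, dry: Δz = 1.4 km ⇒ ΔT = -13.72°C; T = -9.72°C
2900–4200 m, saturated: Δz = 1.3 km ⇒ ΔT = -8.45°C; T = -18.17°C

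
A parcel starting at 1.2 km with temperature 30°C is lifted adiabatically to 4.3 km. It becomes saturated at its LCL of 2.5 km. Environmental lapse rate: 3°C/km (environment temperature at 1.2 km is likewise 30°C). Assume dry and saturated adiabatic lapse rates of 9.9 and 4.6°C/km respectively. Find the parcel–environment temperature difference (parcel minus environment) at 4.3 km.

-11.85°C (parcel cooler than environment)

Parcel:
  1200 → 2500 m (dry, 9.9°C/km): ΔT = -9.9 × 1.3 = -12.87°C → T = 17.13°C
  2500 → 4300 m (saturated, 4.6°C/km): ΔT = -4.6 × 1.8 = -8.28°C → T = 8.85°C
Environment:
  1200 → 4300 m (environment, 3°C/km): ΔT = -3 × 3.1 = -9.3°C → T = 20.7°C
T_parcel − T_env = 8.85 − 20.7 = -11.85°C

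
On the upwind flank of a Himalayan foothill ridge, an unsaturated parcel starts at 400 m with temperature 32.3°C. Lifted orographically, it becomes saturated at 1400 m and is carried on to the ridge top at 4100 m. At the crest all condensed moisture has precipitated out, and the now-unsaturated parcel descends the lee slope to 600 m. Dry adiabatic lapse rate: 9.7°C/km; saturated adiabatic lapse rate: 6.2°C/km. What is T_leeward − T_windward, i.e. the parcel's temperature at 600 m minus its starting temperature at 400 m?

+7.51°C

400 → 1400 m (dry, 9.7°C/km): ΔT = -9.7 × 1 = -9.7°C → T = 22.6°C
1400 → 4100 m (saturated, 6.2°C/km): ΔT = -6.2 × 2.7 = -16.74°C → T = 5.86°C
4100 → 600 m (dry descent, 9.7°C/km): ΔT = +9.7 × 3.5 = +33.95°C → T = 39.81°C
Net change vs windward start: 39.81 − 32.3 = +7.51°C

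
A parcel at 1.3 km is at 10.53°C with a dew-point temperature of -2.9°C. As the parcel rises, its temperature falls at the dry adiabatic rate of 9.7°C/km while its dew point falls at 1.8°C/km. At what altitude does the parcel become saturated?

3 km

T and T_d converge at 9.7 − 1.8 = 7.9°C per km
Height above start = (10.53 − (-2.9)) / 7.9 = 1.7 km
LCL altitude = 1300 m + 1700 m = 3000 m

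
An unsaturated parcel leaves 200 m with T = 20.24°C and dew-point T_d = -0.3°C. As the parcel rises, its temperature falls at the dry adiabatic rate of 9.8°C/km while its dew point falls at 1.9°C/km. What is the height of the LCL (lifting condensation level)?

2800 m

T and T_d converge at 9.8 − 1.9 = 7.9°C per km
Height above start = (20.24 − (-0.3)) / 7.9 = 2.6 km
LCL altitude = 200 m + 2600 m = 2800 m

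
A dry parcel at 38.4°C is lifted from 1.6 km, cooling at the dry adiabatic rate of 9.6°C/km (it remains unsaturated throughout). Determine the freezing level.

5.6 km

Height above start = (38.4 − 0) / 9.6 = 4 km
Altitude = 1600 m + 4000 m = 5600 m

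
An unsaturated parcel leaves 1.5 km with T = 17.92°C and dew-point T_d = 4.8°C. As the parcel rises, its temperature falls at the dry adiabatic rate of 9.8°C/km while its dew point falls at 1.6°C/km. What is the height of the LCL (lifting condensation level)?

3.1 km

T and T_d converge at 9.8 − 1.6 = 8.2°C per km
Height above start = (17.92 − 4.8) / 8.2 = 1.6 km
LCL altitude = 1500 m + 1600 m = 3100 m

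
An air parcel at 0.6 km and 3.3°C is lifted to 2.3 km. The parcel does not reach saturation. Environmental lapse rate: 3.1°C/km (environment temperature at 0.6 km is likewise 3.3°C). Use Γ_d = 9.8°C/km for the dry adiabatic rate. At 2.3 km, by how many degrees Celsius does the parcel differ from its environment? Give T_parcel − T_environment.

-11.39°C (parcel cooler than environment)

Parcel:
  600 → 2300 m (dry, 9.8°C/km): ΔT = -9.8 × 1.7 = -16.66°C → T = -13.36°C
Environment:
  600 → 2300 m (environment, 3.1°C/km): ΔT = -3.1 × 1.7 = -5.27°C → T = -1.97°C
T_parcel − T_env = -13.36 − (-1.97) = -11.39°C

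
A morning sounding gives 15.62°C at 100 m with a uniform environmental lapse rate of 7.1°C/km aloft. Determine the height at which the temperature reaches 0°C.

2300 m

Height above start = (15.62 − 0) / 7.1 = 2.2 km
Altitude = 100 m + 2200 m = 2300 m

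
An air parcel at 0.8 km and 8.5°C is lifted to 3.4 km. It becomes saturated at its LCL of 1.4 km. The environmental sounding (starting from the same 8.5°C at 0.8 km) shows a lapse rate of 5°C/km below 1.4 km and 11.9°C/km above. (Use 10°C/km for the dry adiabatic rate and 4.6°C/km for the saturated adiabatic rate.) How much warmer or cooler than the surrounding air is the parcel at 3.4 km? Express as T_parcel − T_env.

Parcel:
  From 800 m to 1400 m (dry): cools by 10 × 0.6 = 6°C, giving 2.5°C.
  From 1400 m to 3400 m (saturated): cools by 4.6 × 2 = 9.2°C, giving -6.7°C.
Environment:
  From 800 m to 1400 m (environment, lower layer): cools by 5 × 0.6 = 3°C, giving 5.5°C.
  From 1400 m to 3400 m (environment, upper layer): cools by 11.9 × 2 = 23.8°C, giving -18.3°C.
T_parcel − T_env = -6.7 − (-18.3) = +11.6°C

+11.6°C (parcel warmer than environment)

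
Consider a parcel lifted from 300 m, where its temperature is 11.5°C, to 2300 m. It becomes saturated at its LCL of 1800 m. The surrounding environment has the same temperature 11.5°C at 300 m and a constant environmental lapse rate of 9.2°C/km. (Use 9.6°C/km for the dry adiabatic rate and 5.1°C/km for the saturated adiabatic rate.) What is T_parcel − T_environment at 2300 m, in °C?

+1.45°C (parcel warmer than environment)

Parcel:
  From 300 m to 1800 m (dry): cools by 9.6 × 1.5 = 14.4°C, giving -2.9°C.
  From 1800 m to 2300 m (saturated): cools by 5.1 × 0.5 = 2.55°C, giving -5.45°C.
Environment:
  From 300 m to 2300 m (environment): cools by 9.2 × 2 = 18.4°C, giving -6.9°C.
T_parcel − T_env = -5.45 − (-6.9) = +1.45°C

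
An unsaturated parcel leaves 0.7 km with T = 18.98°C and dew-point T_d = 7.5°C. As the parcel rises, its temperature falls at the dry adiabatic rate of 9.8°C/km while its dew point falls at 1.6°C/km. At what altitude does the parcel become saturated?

T and T_d converge at 9.8 − 1.6 = 8.2°C per km
Height above start = (18.98 − 7.5) / 8.2 = 1.4 km
LCL altitude = 700 m + 1400 m = 2100 m

2.1 km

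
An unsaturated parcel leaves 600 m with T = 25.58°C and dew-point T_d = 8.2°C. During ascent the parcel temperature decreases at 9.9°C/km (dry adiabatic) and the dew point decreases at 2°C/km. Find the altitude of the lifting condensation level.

T and T_d converge at 9.9 − 2 = 7.9°C per km
Height above start = (25.58 − 8.2) / 7.9 = 2.2 km
LCL altitude = 600 m + 2200 m = 2800 m

2800 m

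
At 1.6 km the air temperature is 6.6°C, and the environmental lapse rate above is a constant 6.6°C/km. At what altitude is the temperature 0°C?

Height above start = (6.6 − 0) / 6.6 = 1 km
Altitude = 1600 m + 1000 m = 2600 m

2.6 km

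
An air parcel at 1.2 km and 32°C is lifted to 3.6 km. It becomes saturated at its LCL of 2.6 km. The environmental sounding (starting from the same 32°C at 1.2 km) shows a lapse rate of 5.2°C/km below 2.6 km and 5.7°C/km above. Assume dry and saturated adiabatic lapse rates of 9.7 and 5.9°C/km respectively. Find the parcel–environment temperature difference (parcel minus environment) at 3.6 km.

Parcel:
  Dry to 2600 m: -9.7 × 1.4 km = -13.58°C, so T = 18.42°C.
  Saturated to 3600 m: -5.9 × 1 km = -5.9°C, so T = 12.52°C.
Environment:
  Environment, lower layer to 2600 m: -5.2 × 1.4 km = -7.28°C, so T = 24.72°C.
  Environment, upper layer to 3600 m: -5.7 × 1 km = -5.7°C, so T = 19.02°C.
T_parcel − T_env = 12.52 − 19.02 = -6.5°C

-6.5°C (parcel cooler than environment)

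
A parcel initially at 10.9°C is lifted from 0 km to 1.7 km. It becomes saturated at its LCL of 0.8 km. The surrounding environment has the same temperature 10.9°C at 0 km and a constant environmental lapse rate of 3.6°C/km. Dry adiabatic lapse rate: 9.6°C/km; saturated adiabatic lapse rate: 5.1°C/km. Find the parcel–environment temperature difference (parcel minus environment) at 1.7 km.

Parcel:
  Dry to 800 m: -9.6 × 0.8 km = -7.68°C, so T = 3.22°C.
  Saturated to 1700 m: -5.1 × 0.9 km = -4.59°C, so T = -1.37°C.
Environment:
  Environment to 1700 m: -3.6 × 1.7 km = -6.12°C, so T = 4.78°C.
T_parcel − T_env = -1.37 − 4.78 = -6.15°C

-6.15°C (parcel cooler than environment)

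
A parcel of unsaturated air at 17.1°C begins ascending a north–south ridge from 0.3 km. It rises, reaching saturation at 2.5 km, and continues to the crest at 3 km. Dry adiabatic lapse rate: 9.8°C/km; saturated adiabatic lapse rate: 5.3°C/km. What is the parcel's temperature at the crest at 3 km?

-7.11°C

Dry to 2500 m: -9.8 × 2.2 km = -21.56°C, so T = -4.46°C.
Saturated to 3000 m: -5.3 × 0.5 km = -2.65°C, so T = -7.11°C.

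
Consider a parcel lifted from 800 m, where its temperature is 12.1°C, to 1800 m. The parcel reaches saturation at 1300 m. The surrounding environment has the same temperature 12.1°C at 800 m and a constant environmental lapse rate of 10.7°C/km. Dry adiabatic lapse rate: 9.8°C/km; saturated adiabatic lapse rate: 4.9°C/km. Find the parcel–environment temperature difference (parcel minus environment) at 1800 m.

+3.35°C (parcel warmer than environment)

Parcel:
  800 → 1300 m (dry, 9.8°C/km): ΔT = -9.8 × 0.5 = -4.9°C → T = 7.2°C
  1300 → 1800 m (saturated, 4.9°C/km): ΔT = -4.9 × 0.5 = -2.45°C → T = 4.75°C
Environment:
  800 → 1800 m (environment, 10.7°C/km): ΔT = -10.7 × 1 = -10.7°C → T = 1.4°C
T_parcel − T_env = 4.75 − 1.4 = +3.35°C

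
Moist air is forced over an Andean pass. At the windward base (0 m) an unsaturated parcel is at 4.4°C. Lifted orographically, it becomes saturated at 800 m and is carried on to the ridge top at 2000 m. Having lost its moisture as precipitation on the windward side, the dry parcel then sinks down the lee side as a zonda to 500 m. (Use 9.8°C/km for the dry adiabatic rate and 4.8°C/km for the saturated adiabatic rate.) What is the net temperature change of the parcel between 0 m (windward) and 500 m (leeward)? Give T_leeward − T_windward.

+1.1°C

From 0 m to 800 m (dry): cools by 9.8 × 0.8 = 7.84°C, giving -3.44°C.
From 800 m to 2000 m (saturated): cools by 4.8 × 1.2 = 5.76°C, giving -9.2°C.
From 2000 m to 500 m (dry descent): warms by 9.8 × 1.5 = 14.7°C, giving 5.5°C.
Net change vs windward start: 5.5 − 4.4 = +1.1°C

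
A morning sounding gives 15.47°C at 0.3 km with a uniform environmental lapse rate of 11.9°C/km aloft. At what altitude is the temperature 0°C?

1.6 km

Height above start = (15.47 − 0) / 11.9 = 1.3 km
Altitude = 300 m + 1300 m = 1600 m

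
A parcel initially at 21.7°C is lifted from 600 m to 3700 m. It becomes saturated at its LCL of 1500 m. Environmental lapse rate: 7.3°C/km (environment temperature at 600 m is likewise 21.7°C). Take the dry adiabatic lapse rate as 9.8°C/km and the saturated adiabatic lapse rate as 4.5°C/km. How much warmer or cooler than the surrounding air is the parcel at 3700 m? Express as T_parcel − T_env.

+3.91°C (parcel warmer than environment)

Parcel:
  Dry to 1500 m: -9.8 × 0.9 km = -8.82°C, so T = 12.88°C.
  Saturated to 3700 m: -4.5 × 2.2 km = -9.9°C, so T = 2.98°C.
Environment:
  Environment to 3700 m: -7.3 × 3.1 km = -22.63°C, so T = -0.93°C.
T_parcel − T_env = 2.98 − (-0.93) = +3.91°C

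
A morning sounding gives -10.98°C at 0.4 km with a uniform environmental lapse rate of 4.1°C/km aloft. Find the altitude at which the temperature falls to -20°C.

Height above start = (-10.98 − (-20)) / 4.1 = 2.2 km
Altitude = 400 m + 2200 m = 2600 m

2.6 km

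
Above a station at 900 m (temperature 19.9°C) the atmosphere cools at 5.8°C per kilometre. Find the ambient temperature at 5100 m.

900–5100 m, environmental: Δz = 4.2 km ⇒ ΔT = -24.36°C; T = -4.46°C

-4.46°C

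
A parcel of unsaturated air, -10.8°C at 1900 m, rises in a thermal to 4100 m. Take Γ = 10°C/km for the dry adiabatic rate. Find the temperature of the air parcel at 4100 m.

Dry adiabatic to 4100 m: -10 × 2.2 km = -22°C, so T = -32.8°C.

-32.8°C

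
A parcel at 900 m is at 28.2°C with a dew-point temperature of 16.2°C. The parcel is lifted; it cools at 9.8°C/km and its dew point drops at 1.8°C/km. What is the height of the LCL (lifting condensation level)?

2400 m

T and T_d converge at 9.8 − 1.8 = 8°C per km
Height above start = (28.2 − 16.2) / 8 = 1.5 km
LCL altitude = 900 m + 1500 m = 2400 m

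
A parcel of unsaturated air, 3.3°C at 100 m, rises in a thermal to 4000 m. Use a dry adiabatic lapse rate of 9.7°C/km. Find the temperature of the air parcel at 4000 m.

From 100 m to 4000 m (dry adiabatic): cools by 9.7 × 3.9 = 37.83°C, giving -34.53°C.

-34.53°C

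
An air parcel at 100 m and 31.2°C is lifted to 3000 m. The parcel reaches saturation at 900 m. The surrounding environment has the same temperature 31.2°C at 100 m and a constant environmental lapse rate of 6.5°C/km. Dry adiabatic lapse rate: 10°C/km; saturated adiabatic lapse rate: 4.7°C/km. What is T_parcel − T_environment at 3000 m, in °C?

Parcel:
  From 100 m to 900 m (dry): cools by 10 × 0.8 = 8°C, giving 23.2°C.
  From 900 m to 3000 m (saturated): cools by 4.7 × 2.1 = 9.87°C, giving 13.33°C.
Environment:
  From 100 m to 3000 m (environment): cools by 6.5 × 2.9 = 18.85°C, giving 12.35°C.
T_parcel − T_env = 13.33 − 12.35 = +0.98°C

+0.98°C (parcel warmer than environment)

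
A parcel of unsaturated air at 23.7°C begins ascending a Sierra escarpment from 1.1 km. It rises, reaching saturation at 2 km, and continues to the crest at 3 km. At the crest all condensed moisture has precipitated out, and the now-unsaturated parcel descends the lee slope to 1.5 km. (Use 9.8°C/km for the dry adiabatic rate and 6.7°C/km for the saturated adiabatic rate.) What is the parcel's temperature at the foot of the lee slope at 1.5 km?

Dry to 2000 m: -9.8 × 0.9 km = -8.82°C, so T = 14.88°C.
Saturated to 3000 m: -6.7 × 1 km = -6.7°C, so T = 8.18°C.
Dry descent to 1500 m: +9.8 × 1.5 km = +14.7°C, so T = 22.88°C.

22.88°C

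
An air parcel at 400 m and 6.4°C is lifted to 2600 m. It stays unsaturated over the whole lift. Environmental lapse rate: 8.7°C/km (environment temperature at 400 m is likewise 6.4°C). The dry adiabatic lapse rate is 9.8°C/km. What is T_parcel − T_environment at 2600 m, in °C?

Parcel:
  400–2600 m, dry: Δz = 2.2 km ⇒ ΔT = -21.56°C; T = -15.16°C
Environment:
  400–2600 m, environment: Δz = 2.2 km ⇒ ΔT = -19.14°C; T = -12.74°C
T_parcel − T_env = -15.16 − (-12.74) = -2.42°C

-2.42°C (parcel cooler than environment)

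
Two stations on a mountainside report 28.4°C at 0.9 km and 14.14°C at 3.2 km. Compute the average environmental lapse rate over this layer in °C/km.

6.2°C/km

Γ = −ΔT/Δz = (28.4 − 14.14) / (3200 − 900) m
  = 14.26°C / 2.3 km = 6.2°C/km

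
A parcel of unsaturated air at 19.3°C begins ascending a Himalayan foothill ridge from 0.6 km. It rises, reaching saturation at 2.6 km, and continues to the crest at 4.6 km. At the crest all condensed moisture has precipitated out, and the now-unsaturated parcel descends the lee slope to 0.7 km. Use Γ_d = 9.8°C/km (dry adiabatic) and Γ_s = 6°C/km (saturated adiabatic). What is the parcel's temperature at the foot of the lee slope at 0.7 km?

600–2600 m, dry: Δz = 2 km ⇒ ΔT = -19.6°C; T = -0.3°C
2600–4600 m, saturated: Δz = 2 km ⇒ ΔT = -12°C; T = -12.3°C
4600–700 m, dry descent: Δz = 3.9 km ⇒ ΔT = +38.22°C; T = 25.92°C

25.92°C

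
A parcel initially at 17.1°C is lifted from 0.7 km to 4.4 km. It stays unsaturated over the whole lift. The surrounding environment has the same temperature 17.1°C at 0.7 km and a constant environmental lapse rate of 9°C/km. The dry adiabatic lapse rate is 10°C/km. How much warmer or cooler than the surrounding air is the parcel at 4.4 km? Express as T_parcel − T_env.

-3.7°C (parcel cooler than environment)

Parcel:
  700–4400 m, dry: Δz = 3.7 km ⇒ ΔT = -37°C; T = -19.9°C
Environment:
  700–4400 m, environment: Δz = 3.7 km ⇒ ΔT = -33.3°C; T = -16.2°C
T_parcel − T_env = -19.9 − (-16.2) = -3.7°C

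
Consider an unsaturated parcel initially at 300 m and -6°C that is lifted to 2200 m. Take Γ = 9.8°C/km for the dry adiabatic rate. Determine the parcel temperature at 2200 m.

-24.62°C

Dry adiabatic to 2200 m: -9.8 × 1.9 km = -18.62°C, so T = -24.62°C.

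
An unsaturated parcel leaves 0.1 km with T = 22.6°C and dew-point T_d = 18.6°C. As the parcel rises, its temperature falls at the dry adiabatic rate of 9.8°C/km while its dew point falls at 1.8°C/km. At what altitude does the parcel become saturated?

T and T_d converge at 9.8 − 1.8 = 8°C per km
Height above start = (22.6 − 18.6) / 8 = 0.5 km
LCL altitude = 100 m + 500 m = 600 m

0.6 km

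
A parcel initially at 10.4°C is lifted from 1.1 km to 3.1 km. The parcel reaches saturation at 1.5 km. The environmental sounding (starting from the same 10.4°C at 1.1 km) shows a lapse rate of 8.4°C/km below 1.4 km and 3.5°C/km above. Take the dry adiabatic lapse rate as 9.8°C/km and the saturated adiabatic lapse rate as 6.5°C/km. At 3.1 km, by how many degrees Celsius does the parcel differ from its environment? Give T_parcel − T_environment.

Parcel:
  1100–1500 m, dry: Δz = 0.4 km ⇒ ΔT = -3.92°C; T = 6.48°C
  1500–3100 m, saturated: Δz = 1.6 km ⇒ ΔT = -10.4°C; T = -3.92°C
Environment:
  1100–1400 m, environment, lower layer: Δz = 0.3 km ⇒ ΔT = -2.52°C; T = 7.88°C
  1400–3100 m, environment, upper layer: Δz = 1.7 km ⇒ ΔT = -5.95°C; T = 1.93°C
T_parcel − T_env = -3.92 − 1.93 = -5.85°C

-5.85°C (parcel cooler than environment)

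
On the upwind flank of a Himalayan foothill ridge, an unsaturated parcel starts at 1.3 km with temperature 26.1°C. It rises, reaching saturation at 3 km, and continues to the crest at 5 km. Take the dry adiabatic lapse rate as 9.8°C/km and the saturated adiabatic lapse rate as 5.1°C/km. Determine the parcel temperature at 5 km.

-0.76°C

1300 → 3000 m (dry, 9.8°C/km): ΔT = -9.8 × 1.7 = -16.66°C → T = 9.44°C
3000 → 5000 m (saturated, 5.1°C/km): ΔT = -5.1 × 2 = -10.2°C → T = -0.76°C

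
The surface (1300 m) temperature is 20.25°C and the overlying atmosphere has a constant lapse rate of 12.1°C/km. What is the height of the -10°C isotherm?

3800 m

Height above start = (20.25 − (-10)) / 12.1 = 2.5 km
Altitude = 1300 m + 2500 m = 3800 m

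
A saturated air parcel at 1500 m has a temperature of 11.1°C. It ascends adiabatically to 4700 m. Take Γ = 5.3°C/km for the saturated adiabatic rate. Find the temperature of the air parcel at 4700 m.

-5.86°C

1500–4700 m, saturated adiabatic: Δz = 3.2 km ⇒ ΔT = -16.96°C; T = -5.86°C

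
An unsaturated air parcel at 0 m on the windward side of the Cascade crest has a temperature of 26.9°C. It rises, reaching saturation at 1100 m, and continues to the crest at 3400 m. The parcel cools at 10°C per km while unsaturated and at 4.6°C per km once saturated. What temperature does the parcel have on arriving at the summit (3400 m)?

5.32°C

From 0 m to 1100 m (dry): cools by 10 × 1.1 = 11°C, giving 15.9°C.
From 1100 m to 3400 m (saturated): cools by 4.6 × 2.3 = 10.58°C, giving 5.32°C.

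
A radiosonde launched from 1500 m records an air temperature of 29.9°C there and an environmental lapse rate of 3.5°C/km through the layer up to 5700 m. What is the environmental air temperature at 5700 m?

15.2°C

1500–5700 m, environmental: Δz = 4.2 km ⇒ ΔT = -14.7°C; T = 15.2°C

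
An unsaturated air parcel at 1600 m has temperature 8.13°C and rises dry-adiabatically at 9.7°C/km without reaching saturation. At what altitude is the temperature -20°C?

Height above start = (8.13 − (-20)) / 9.7 = 2.9 km
Altitude = 1600 m + 2900 m = 4500 m

4500 m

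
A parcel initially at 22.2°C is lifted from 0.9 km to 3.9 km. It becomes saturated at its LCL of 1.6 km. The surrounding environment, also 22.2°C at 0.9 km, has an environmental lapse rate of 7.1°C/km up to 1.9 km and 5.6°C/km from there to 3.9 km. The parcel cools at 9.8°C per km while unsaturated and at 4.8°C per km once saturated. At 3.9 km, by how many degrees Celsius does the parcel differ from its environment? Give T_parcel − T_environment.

+0.4°C (parcel warmer than environment)

Parcel:
  900–1600 m, dry: Δz = 0.7 km ⇒ ΔT = -6.86°C; T = 15.34°C
  1600–3900 m, saturated: Δz = 2.3 km ⇒ ΔT = -11.04°C; T = 4.3°C
Environment:
  900–1900 m, environment, lower layer: Δz = 1 km ⇒ ΔT = -7.1°C; T = 15.1°C
  1900–3900 m, environment, upper layer: Δz = 2 km ⇒ ΔT = -11.2°C; T = 3.9°C
T_parcel − T_env = 4.3 − 3.9 = +0.4°C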